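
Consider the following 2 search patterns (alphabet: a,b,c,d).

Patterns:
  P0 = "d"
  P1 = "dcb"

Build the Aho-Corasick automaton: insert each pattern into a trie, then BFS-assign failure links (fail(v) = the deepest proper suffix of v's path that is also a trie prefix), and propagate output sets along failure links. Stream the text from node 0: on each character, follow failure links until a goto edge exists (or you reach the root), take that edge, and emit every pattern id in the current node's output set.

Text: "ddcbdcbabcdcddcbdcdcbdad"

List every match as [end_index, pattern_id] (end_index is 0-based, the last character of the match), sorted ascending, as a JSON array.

Construct AC machine:
Trie nodes:
  0='ε' goto d→1
  1='d' goto c→2  [P0 ends]
  2='dc' goto b→3
  3='dcb' goto ·  [P1 ends]

BFS fail/out derivation:
  n1('d'): parent n0 fail=0; on 'd' 0 → fail=0;  out {0}∪∅={0}
  n2('dc'): parent n1 fail=0; on 'c' 0 → fail=0;  out ∅∪∅=∅
  n3('dcb'): parent n2 fail=0; on 'b' 0 → fail=0;  out {1}∪∅={1}

Scan:
pos 0 'd': at 1  ** P0@[0:0]
pos 1 'd': at 1 (fail-walked)  ** P0@[1:1]
pos 2 'c': at 2
pos 3 'b': at 3  ** P1@[1:3]
pos 4 'd': at 1 (fail-walked)  ** P0@[4:4]
pos 5 'c': at 2
pos 6 'b': at 3  ** P1@[4:6]
pos 7 'a': at 0 (fail-walked)
pos 8 'b': at 0
pos 9 'c': at 0
pos 10 'd': at 1  ** P0@[10:10]
pos 11 'c': at 2
pos 12 'd': at 1 (fail-walked)  ** P0@[12:12]
pos 13 'd': at 1 (fail-walked)  ** P0@[13:13]
pos 14 'c': at 2
pos 15 'b': at 3  ** P1@[13:15]
pos 16 'd': at 1 (fail-walked)  ** P0@[16:16]
pos 17 'c': at 2
pos 18 'd': at 1 (fail-walked)  ** P0@[18:18]
pos 19 'c': at 2
pos 20 'b': at 3  ** P1@[18:20]
pos 21 'd': at 1 (fail-walked)  ** P0@[21:21]
pos 22 'a': at 0 (fail-walked)
pos 23 'd': at 1  ** P0@[23:23]

Result: [[0,0],[1,0],[3,1],[4,0],[6,1],[10,0],[12,0],[13,0],[15,1],[16,0],[18,0],[20,1],[21,0],[23,0]]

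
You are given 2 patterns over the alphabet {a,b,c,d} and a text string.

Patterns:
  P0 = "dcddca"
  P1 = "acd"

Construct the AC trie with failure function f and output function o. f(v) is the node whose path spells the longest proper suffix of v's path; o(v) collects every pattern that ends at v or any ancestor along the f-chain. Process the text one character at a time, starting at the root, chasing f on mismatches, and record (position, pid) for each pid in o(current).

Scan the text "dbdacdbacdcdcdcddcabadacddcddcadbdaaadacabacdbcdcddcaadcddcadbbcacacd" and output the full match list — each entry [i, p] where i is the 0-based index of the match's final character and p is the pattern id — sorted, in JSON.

Build automaton:
Trie (insert patterns):
  n0 'ε': a→7 d→1
  n1 'd': c→2
  n2 'dc': d→3
  n3 'dcd': d→4
  n4 'dcdd': c→5
  n5 'dcddc': a→6
  n6 'dcddca': ·  [P0 ends]
  n7 'a': c→8
  n8 'ac': d→9
  n9 'acd': ·  [P1 ends]

Failure links (BFS by depth):
  fail(1) 'd': from fail(0)=0 chase 'd': 0 ⇒ 0;  out=∅∪out(0)=∅
  fail(7) 'a': from fail(0)=0 chase 'a': 0 ⇒ 0;  out=∅∪out(0)=∅
  fail(2) 'dc': from fail(1)=0 chase 'c': 0 ⇒ 0;  out=∅∪out(0)=∅
  fail(8) 'ac': from fail(7)=0 chase 'c': 0 ⇒ 0;  out=∅∪out(0)=∅
  fail(3) 'dcd': from fail(2)=0 chase 'd': 0 ⇒ 1;  out=∅∪out(1)=∅
  fail(9) 'acd': from fail(8)=0 chase 'd': 0 ⇒ 1;  out={1}∪out(1)={1}
  fail(4) 'dcdd': from fail(3)=1 chase 'd': 1→0 ⇒ 1;  out=∅∪out(1)=∅
  fail(5) 'dcddc': from fail(4)=1 chase 'c': 1 ⇒ 2;  out=∅∪out(2)=∅
  fail(6) 'dcddca': from fail(5)=2 chase 'a': 2→0 ⇒ 7;  out={0}∪out(7)={0}

Text stream:
pos 0 'd': at 1
pos 1 'b': at 0 ·f
pos 2 'd': at 1
pos 3 'a': at 7 ·f
pos 4 'c': at 8
pos 5 'd': at 9  ** P1@[3:5]
pos 6 'b': at 0 ·f
pos 7 'a': at 7
pos 8 'c': at 8
pos 9 'd': at 9  ** P1@[7:9]
pos 10 'c': at 2 ·f
pos 11 'd': at 3
pos 12 'c': at 2 ·f
pos 13 'd': at 3
pos 14 'c': at 2 ·f
pos 15 'd': at 3
pos 16 'd': at 4
pos 17 'c': at 5
pos 18 'a': at 6  ** P0@[13:18]
pos 19 'b': at 0 ·f
pos 20 'a': at 7
pos 21 'd': at 1 ·f
pos 22 'a': at 7 ·f
pos 23 'c': at 8
pos 24 'd': at 9  ** P1@[22:24]
pos 25 'd': at 1 ·f
pos 26 'c': at 2
pos 27 'd': at 3
pos 28 'd': at 4
pos 29 'c': at 5
pos 30 'a': at 6  ** P0@[25:30]
pos 31 'd': at 1 ·f
pos 32 'b': at 0 ·f
pos 33 'd': at 1
pos 34 'a': at 7 ·f
pos 35 'a': at 7 ·f
pos 36 'a': at 7 ·f
pos 37 'd': at 1 ·f
pos 38 'a': at 7 ·f
pos 39 'c': at 8
pos 40 'a': at 7 ·f
pos 41 'b': at 0 ·f
pos 42 'a': at 7
pos 43 'c': at 8
pos 44 'd': at 9  ** P1@[42:44]
pos 45 'b': at 0 ·f
pos 46 'c': at 0
pos 47 'd': at 1
pos 48 'c': at 2
pos 49 'd': at 3
pos 50 'd': at 4
pos 51 'c': at 5
pos 52 'a': at 6  ** P0@[47:52]
pos 53 'a': at 7 ·f
pos 54 'd': at 1 ·f
pos 55 'c': at 2
pos 56 'd': at 3
pos 57 'd': at 4
pos 58 'c': at 5
pos 59 'a': at 6  ** P0@[54:59]
pos 60 'd': at 1 ·f
pos 61 'b': at 0 ·f
pos 62 'b': at 0
pos 63 'c': at 0
pos 64 'a': at 7
pos 65 'c': at 8
pos 66 'a': at 7 ·f
pos 67 'c': at 8
pos 68 'd': at 9  ** P1@[66:68]

All matches (sorted): [[5,1],[9,1],[18,0],[24,1],[30,0],[44,1],[52,0],[59,0],[68,1]]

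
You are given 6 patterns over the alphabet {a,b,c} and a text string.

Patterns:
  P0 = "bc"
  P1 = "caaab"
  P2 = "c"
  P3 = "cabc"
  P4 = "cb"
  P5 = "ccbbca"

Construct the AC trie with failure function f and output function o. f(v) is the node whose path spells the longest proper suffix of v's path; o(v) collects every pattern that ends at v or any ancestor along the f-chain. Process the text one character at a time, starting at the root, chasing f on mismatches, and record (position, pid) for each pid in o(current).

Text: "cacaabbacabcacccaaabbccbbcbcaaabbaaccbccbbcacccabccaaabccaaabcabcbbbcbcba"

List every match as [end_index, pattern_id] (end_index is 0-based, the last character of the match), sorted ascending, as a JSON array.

Construct AC machine:
Trie nodes:
  0='ε' goto b→1 c→3
  1='b' goto c→2
  2='bc' goto ·  [P0 ends]
  3='c' goto a→4 b→10 c→11  [P2 ends]
  4='ca' goto a→5 b→8
  5='caa' goto a→6
  6='caaa' goto b→7
  7='caaab' goto ·  [P1 ends]
  8='cab' goto c→9
  9='cabc' goto ·  [P3 ends]
  10='cb' goto ·  [P4 ends]
  11='cc' goto b→12
  12='ccb' goto b→13
  13='ccbb' goto c→14
  14='ccbbc' goto a→15
  15='ccbbca' goto ·  [P5 ends]

BFS fail/out derivation:
  n1('b'): parent n0 fail=0; on 'b' 0 → fail=0;  out ∅∪∅=∅
  n3('c'): parent n0 fail=0; on 'c' 0 → fail=0;  out {2}∪∅={2}
  n2('bc'): parent n1 fail=0; on 'c' 0 → fail=3;  out {0}∪{2}={0,2}
  n4('ca'): parent n3 fail=0; on 'a' 0 → fail=0;  out ∅∪∅=∅
  n10('cb'): parent n3 fail=0; on 'b' 0 → fail=1;  out {4}∪∅={4}
  n11('cc'): parent n3 fail=0; on 'c' 0 → fail=3;  out ∅∪{2}={2}
  n5('caa'): parent n4 fail=0; on 'a' 0 → fail=0;  out ∅∪∅=∅
  n8('cab'): parent n4 fail=0; on 'b' 0 → fail=1;  out ∅∪∅=∅
  n12('ccb'): parent n11 fail=3; on 'b' 3 → fail=10;  out ∅∪{4}={4}
  n6('caaa'): parent n5 fail=0; on 'a' 0 → fail=0;  out ∅∪∅=∅
  n9('cabc'): parent n8 fail=1; on 'c' 1 → fail=2;  out {3}∪{0,2}={0,2,3}
  n13('ccbb'): parent n12 fail=10; on 'b' 10→1→0 → fail=1;  out ∅∪∅=∅
  n7('caaab'): parent n6 fail=0; on 'b' 0 → fail=1;  out {1}∪∅={1}
  n14('ccbbc'): parent n13 fail=1; on 'c' 1 → fail=2;  out ∅∪{0,2}={0,2}
  n15('ccbbca'): parent n14 fail=2; on 'a' 2→3 → fail=4;  out {5}∪∅={5}

Run:
i=0 'c': node 0→3  ** P2@[0:0]
i=1 'a': node 3→4
i=2 'c': node 4→3 ·f  ** P2@[2:2]
i=3 'a': node 3→4
i=4 'a': node 4→5
i=5 'b': node 5→1 ·f
i=6 'b': node 1→1 ·f
i=7 'a': node 1→0 ·f
i=8 'c': node 0→3  ** P2@[8:8]
i=9 'a': node 3→4
i=10 'b': node 4→8
i=11 'c': node 8→9  ** P0@[10:11],P2@[11:11],P3@[8:11]
i=12 'a': node 9→4 ·f
i=13 'c': node 4→3 ·f  ** P2@[13:13]
i=14 'c': node 3→11  ** P2@[14:14]
i=15 'c': node 11→11 ·f  ** P2@[15:15]
i=16 'a': node 11→4 ·f
i=17 'a': node 4→5
i=18 'a': node 5→6
i=19 'b': node 6→7  ** P1@[15:19]
i=20 'b': node 7→1 ·f
i=21 'c': node 1→2  ** P0@[20:21],P2@[21:21]
i=22 'c': node 2→11 ·f  ** P2@[22:22]
i=23 'b': node 11→12  ** P4@[22:23]
i=24 'b': node 12→13
i=25 'c': node 13→14  ** P0@[24:25],P2@[25:25]
i=26 'b': node 14→10 ·f  ** P4@[25:26]
i=27 'c': node 10→2 ·f  ** P0@[26:27],P2@[27:27]
i=28 'a': node 2→4 ·f
i=29 'a': node 4→5
i=30 'a': node 5→6
i=31 'b': node 6→7  ** P1@[27:31]
i=32 'b': node 7→1 ·f
i=33 'a': node 1→0 ·f
i=34 'a': node 0→0
i=35 'c': node 0→3  ** P2@[35:35]
i=36 'c': node 3→11  ** P2@[36:36]
i=37 'b': node 11→12  ** P4@[36:37]
i=38 'c': node 12→2 ·f  ** P0@[37:38],P2@[38:38]
i=39 'c': node 2→11 ·f  ** P2@[39:39]
i=40 'b': node 11→12  ** P4@[39:40]
i=41 'b': node 12→13
i=42 'c': node 13→14  ** P0@[41:42],P2@[42:42]
i=43 'a': node 14→15  ** P5@[38:43]
i=44 'c': node 15→3 ·f  ** P2@[44:44]
i=45 'c': node 3→11  ** P2@[45:45]
i=46 'c': node 11→11 ·f  ** P2@[46:46]
i=47 'a': node 11→4 ·f
i=48 'b': node 4→8
i=49 'c': node 8→9  ** P0@[48:49],P2@[49:49],P3@[46:49]
i=50 'c': node 9→11 ·f  ** P2@[50:50]
i=51 'a': node 11→4 ·f
i=52 'a': node 4→5
i=53 'a': node 5→6
i=54 'b': node 6→7  ** P1@[50:54]
i=55 'c': node 7→2 ·f  ** P0@[54:55],P2@[55:55]
i=56 'c': node 2→11 ·f  ** P2@[56:56]
i=57 'a': node 11→4 ·f
i=58 'a': node 4→5
i=59 'a': node 5→6
i=60 'b': node 6→7  ** P1@[56:60]
i=61 'c': node 7→2 ·f  ** P0@[60:61],P2@[61:61]
i=62 'a': node 2→4 ·f
i=63 'b': node 4→8
i=64 'c': node 8→9  ** P0@[63:64],P2@[64:64],P3@[61:64]
i=65 'b': node 9→10 ·f  ** P4@[64:65]
i=66 'b': node 10→1 ·f
i=67 'b': node 1→1 ·f
i=68 'c': node 1→2  ** P0@[67:68],P2@[68:68]
i=69 'b': node 2→10 ·f  ** P4@[68:69]
i=70 'c': node 10→2 ·f  ** P0@[69:70],P2@[70:70]
i=71 'b': node 2→10 ·f  ** P4@[70:71]
i=72 'a': node 10→0 ·f

All matches (sorted): [[0,2],[2,2],[8,2],[11,0],[11,2],[11,3],[13,2],[14,2],[15,2],[19,1],[21,0],[21,2],[22,2],[23,4],[25,0],[25,2],[26,4],[27,0],[27,2],[31,1],[35,2],[36,2],[37,4],[38,0],[38,2],[39,2],[40,4],[42,0],[42,2],[43,5],[44,2],[45,2],[46,2],[49,0],[49,2],[49,3],[50,2],[54,1],[55,0],[55,2],[56,2],[60,1],[61,0],[61,2],[64,0],[64,2],[64,3],[65,4],[68,0],[68,2],[69,4],[70,0],[70,2],[71,4]]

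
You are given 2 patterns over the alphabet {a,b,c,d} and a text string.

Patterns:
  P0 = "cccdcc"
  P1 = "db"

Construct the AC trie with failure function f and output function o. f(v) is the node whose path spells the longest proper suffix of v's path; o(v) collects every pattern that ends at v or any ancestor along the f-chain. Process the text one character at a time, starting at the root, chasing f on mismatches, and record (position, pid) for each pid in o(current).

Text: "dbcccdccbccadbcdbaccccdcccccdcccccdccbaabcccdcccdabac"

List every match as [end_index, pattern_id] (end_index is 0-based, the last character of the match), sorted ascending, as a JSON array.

Build automaton:
Trie (insert patterns):
  0='ε' goto c→1 d→7
  1='c' goto c→2
  2='cc' goto c→3
  3='ccc' goto d→4
  4='cccd' goto c→5
  5='cccdc' goto c→6
  6='cccdcc' goto ·  ←P0
  7='d' goto b→8
  8='db' goto ·  ←P1

Failure links (BFS by depth):
  fail(1) 'c': from fail(0)=0 chase 'c': 0 ⇒ 0;  out=∅∪out(0)=∅
  fail(7) 'd': from fail(0)=0 chase 'd': 0 ⇒ 0;  out=∅∪out(0)=∅
  fail(2) 'cc': from fail(1)=0 chase 'c': 0 ⇒ 1;  out=∅∪out(1)=∅
  fail(8) 'db': from fail(7)=0 chase 'b': 0 ⇒ 0;  out={1}∪out(0)={1}
  fail(3) 'ccc': from fail(2)=1 chase 'c': 1 ⇒ 2;  out=∅∪out(2)=∅
  fail(4) 'cccd': from fail(3)=2 chase 'd': 2→1→0 ⇒ 7;  out=∅∪out(7)=∅
  fail(5) 'cccdc': from fail(4)=7 chase 'c': 7→0 ⇒ 1;  out=∅∪out(1)=∅
  fail(6) 'cccdcc': from fail(5)=1 chase 'c': 1 ⇒ 2;  out={0}∪out(2)={0}

Run:
i=0 'd': node 0→7
i=1 'b': node 7→8  emit P1@[0:1]
i=2 'c': node 8→1 (via fail)
i=3 'c': node 1→2
i=4 'c': node 2→3
i=5 'd': node 3→4
i=6 'c': node 4→5
i=7 'c': node 5→6  emit P0@[2:7]
i=8 'b': node 6→0 (via fail)
i=9 'c': node 0→1
i=10 'c': node 1→2
i=11 'a': node 2→0 (via fail)
i=12 'd': node 0→7
i=13 'b': node 7→8  emit P1@[12:13]
i=14 'c': node 8→1 (via fail)
i=15 'd': node 1→7 (via fail)
i=16 'b': node 7→8  emit P1@[15:16]
i=17 'a': node 8→0 (via fail)
i=18 'c': node 0→1
i=19 'c': node 1→2
i=20 'c': node 2→3
i=21 'c': node 3→3 (via fail)
i=22 'd': node 3→4
i=23 'c': node 4→5
i=24 'c': node 5→6  emit P0@[19:24]
i=25 'c': node 6→3 (via fail)
i=26 'c': node 3→3 (via fail)
i=27 'c': node 3→3 (via fail)
i=28 'd': node 3→4
i=29 'c': node 4→5
i=30 'c': node 5→6  emit P0@[25:30]
i=31 'c': node 6→3 (via fail)
i=32 'c': node 3→3 (via fail)
i=33 'c': node 3→3 (via fail)
i=34 'd': node 3→4
i=35 'c': node 4→5
i=36 'c': node 5→6  emit P0@[31:36]
i=37 'b': node 6→0 (via fail)
i=38 'a': node 0→0
i=39 'a': node 0→0
i=40 'b': node 0→0
i=41 'c': node 0→1
i=42 'c': node 1→2
i=43 'c': node 2→3
i=44 'd': node 3→4
i=45 'c': node 4→5
i=46 'c': node 5→6  emit P0@[41:46]
i=47 'c': node 6→3 (via fail)
i=48 'd': node 3→4
i=49 'a': node 4→0 (via fail)
i=50 'b': node 0→0
i=51 'a': node 0→0
i=52 'c': node 0→1

Result: [[1,1],[7,0],[13,1],[16,1],[24,0],[30,0],[36,0],[46,0]]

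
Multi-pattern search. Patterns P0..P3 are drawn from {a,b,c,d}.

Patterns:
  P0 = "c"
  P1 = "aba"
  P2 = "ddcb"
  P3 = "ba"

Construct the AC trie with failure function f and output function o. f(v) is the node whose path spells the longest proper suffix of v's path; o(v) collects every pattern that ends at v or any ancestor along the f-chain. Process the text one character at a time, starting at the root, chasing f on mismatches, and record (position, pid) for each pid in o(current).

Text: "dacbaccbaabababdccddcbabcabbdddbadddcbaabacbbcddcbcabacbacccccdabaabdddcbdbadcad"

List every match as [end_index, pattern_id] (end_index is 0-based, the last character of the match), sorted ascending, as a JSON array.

Build automaton:
Trie nodes:
  0='ε' goto a→2 b→9 c→1 d→5
  1='c' goto ·  ←P0
  2='a' goto b→3
  3='ab' goto a→4
  4='aba' goto ·  ←P1
  5='d' goto d→6
  6='dd' goto c→7
  7='ddc' goto b→8
  8='ddcb' goto ·  ←P2
  9='b' goto a→10
  10='ba' goto ·  ←P3

BFS fail/out derivation:
  fail(1) 'c': from fail(0)=0 chase 'c': 0 ⇒ 0;  out={0}∪out(0)={0}
  fail(2) 'a': from fail(0)=0 chase 'a': 0 ⇒ 0;  out=∅∪out(0)=∅
  fail(5) 'd': from fail(0)=0 chase 'd': 0 ⇒ 0;  out=∅∪out(0)=∅
  fail(9) 'b': from fail(0)=0 chase 'b': 0 ⇒ 0;  out=∅∪out(0)=∅
  fail(3) 'ab': from fail(2)=0 chase 'b': 0 ⇒ 9;  out=∅∪out(9)=∅
  fail(6) 'dd': from fail(5)=0 chase 'd': 0 ⇒ 5;  out=∅∪out(5)=∅
  fail(10) 'ba': from fail(9)=0 chase 'a': 0 ⇒ 2;  out={3}∪out(2)={3}
  fail(4) 'aba': from fail(3)=9 chase 'a': 9 ⇒ 10;  out={1}∪out(10)={1,3}
  fail(7) 'ddc': from fail(6)=5 chase 'c': 5→0 ⇒ 1;  out=∅∪out(1)={0}
  fail(8) 'ddcb': from fail(7)=1 chase 'b': 1→0 ⇒ 9;  out={2}∪out(9)={2}

Run:
i=0 'd': node 0→5
i=1 'a': node 5→2 ·f
i=2 'c': node 2→1 ·f  → match P0@[2:2]
i=3 'b': node 1→9 ·f
i=4 'a': node 9→10  → match P3@[3:4]
i=5 'c': node 10→1 ·f  → match P0@[5:5]
i=6 'c': node 1→1 ·f  → match P0@[6:6]
i=7 'b': node 1→9 ·f
i=8 'a': node 9→10  → match P3@[7:8]
i=9 'a': node 10→2 ·f
i=10 'b': node 2→3
i=11 'a': node 3→4  → match P1@[9:11],P3@[10:11]
i=12 'b': node 4→3 ·f
i=13 'a': node 3→4  → match P1@[11:13],P3@[12:13]
i=14 'b': node 4→3 ·f
i=15 'd': node 3→5 ·f
i=16 'c': node 5→1 ·f  → match P0@[16:16]
i=17 'c': node 1→1 ·f  → match P0@[17:17]
i=18 'd': node 1→5 ·f
i=19 'd': node 5→6
i=20 'c': node 6→7  → match P0@[20:20]
i=21 'b': node 7→8  → match P2@[18:21]
i=22 'a': node 8→10 ·f  → match P3@[21:22]
i=23 'b': node 10→3 ·f
i=24 'c': node 3→1 ·f  → match P0@[24:24]
i=25 'a': node 1→2 ·f
i=26 'b': node 2→3
i=27 'b': node 3→9 ·f
i=28 'd': node 9→5 ·f
i=29 'd': node 5→6
i=30 'd': node 6→6 ·f
i=31 'b': node 6→9 ·f
i=32 'a': node 9→10  → match P3@[31:32]
i=33 'd': node 10→5 ·f
i=34 'd': node 5→6
i=35 'd': node 6→6 ·f
i=36 'c': node 6→7  → match P0@[36:36]
i=37 'b': node 7→8  → match P2@[34:37]
i=38 'a': node 8→10 ·f  → match P3@[37:38]
i=39 'a': node 10→2 ·f
i=40 'b': node 2→3
i=41 'a': node 3→4  → match P1@[39:41],P3@[40:41]
i=42 'c': node 4→1 ·f  → match P0@[42:42]
i=43 'b': node 1→9 ·f
i=44 'b': node 9→9 ·f
i=45 'c': node 9→1 ·f  → match P0@[45:45]
i=46 'd': node 1→5 ·f
i=47 'd': node 5→6
i=48 'c': node 6→7  → match P0@[48:48]
i=49 'b': node 7→8  → match P2@[46:49]
i=50 'c': node 8→1 ·f  → match P0@[50:50]
i=51 'a': node 1→2 ·f
i=52 'b': node 2→3
i=53 'a': node 3→4  → match P1@[51:53],P3@[52:53]
i=54 'c': node 4→1 ·f  → match P0@[54:54]
i=55 'b': node 1→9 ·f
i=56 'a': node 9→10  → match P3@[55:56]
i=57 'c': node 10→1 ·f  → match P0@[57:57]
i=58 'c': node 1→1 ·f  → match P0@[58:58]
i=59 'c': node 1→1 ·f  → match P0@[59:59]
i=60 'c': node 1→1 ·f  → match P0@[60:60]
i=61 'c': node 1→1 ·f  → match P0@[61:61]
i=62 'd': node 1→5 ·f
i=63 'a': node 5→2 ·f
i=64 'b': node 2→3
i=65 'a': node 3→4  → match P1@[63:65],P3@[64:65]
i=66 'a': node 4→2 ·f
i=67 'b': node 2→3
i=68 'd': node 3→5 ·f
i=69 'd': node 5→6
i=70 'd': node 6→6 ·f
i=71 'c': node 6→7  → match P0@[71:71]
i=72 'b': node 7→8  → match P2@[69:72]
i=73 'd': node 8→5 ·f
i=74 'b': node 5→9 ·f
i=75 'a': node 9→10  → match P3@[74:75]
i=76 'd': node 10→5 ·f
i=77 'c': node 5→1 ·f  → match P0@[77:77]
i=78 'a': node 1→2 ·f
i=79 'd': node 2→5 ·f

Matches: [[2,0],[4,3],[5,0],[6,0],[8,3],[11,1],[11,3],[13,1],[13,3],[16,0],[17,0],[20,0],[21,2],[22,3],[24,0],[32,3],[36,0],[37,2],[38,3],[41,1],[41,3],[42,0],[45,0],[48,0],[49,2],[50,0],[53,1],[53,3],[54,0],[56,3],[57,0],[58,0],[59,0],[60,0],[61,0],[65,1],[65,3],[71,0],[72,2],[75,3],[77,0]]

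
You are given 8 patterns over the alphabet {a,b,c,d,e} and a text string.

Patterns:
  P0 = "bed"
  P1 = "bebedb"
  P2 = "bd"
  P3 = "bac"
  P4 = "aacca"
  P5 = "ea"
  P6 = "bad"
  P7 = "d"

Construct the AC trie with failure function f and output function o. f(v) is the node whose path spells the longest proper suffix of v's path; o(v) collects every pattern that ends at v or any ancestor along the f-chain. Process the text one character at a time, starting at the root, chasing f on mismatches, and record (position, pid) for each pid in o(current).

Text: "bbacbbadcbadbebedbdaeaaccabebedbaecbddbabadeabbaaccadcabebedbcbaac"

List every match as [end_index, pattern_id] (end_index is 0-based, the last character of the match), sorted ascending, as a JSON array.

Construct AC machine:
Trie (insert patterns):
  0='ε' goto a→11 b→1 d→19 e→16
  1='b' goto a→9 d→8 e→2
  2='be' goto b→4 d→3
  3='bed' goto ·  [P0 ends]
  4='beb' goto e→5
  5='bebe' goto d→6
  6='bebed' goto b→7
  7='bebedb' goto ·  [P1 ends]
  8='bd' goto ·  [P2 ends]
  9='ba' goto c→10 d→18
  10='bac' goto ·  [P3 ends]
  11='a' goto a→12
  12='aa' goto c→13
  13='aac' goto c→14
  14='aacc' goto a→15
  15='aacca' goto ·  [P4 ends]
  16='e' goto a→17
  17='ea' goto ·  [P5 ends]
  18='bad' goto ·  [P6 ends]
  19='d' goto ·  [P7 ends]

BFS fail/out derivation:
  n1('b'): parent n0 fail=0; on 'b' 0 → fail=0;  out ∅∪∅=∅
  n11('a'): parent n0 fail=0; on 'a' 0 → fail=0;  out ∅∪∅=∅
  n16('e'): parent n0 fail=0; on 'e' 0 → fail=0;  out ∅∪∅=∅
  n19('d'): parent n0 fail=0; on 'd' 0 → fail=0;  out {7}∪∅={7}
  n2('be'): parent n1 fail=0; on 'e' 0 → fail=16;  out ∅∪∅=∅
  n8('bd'): parent n1 fail=0; on 'd' 0 → fail=19;  out {2}∪{7}={2,7}
  n9('ba'): parent n1 fail=0; on 'a' 0 → fail=11;  out ∅∪∅=∅
  n12('aa'): parent n11 fail=0; on 'a' 0 → fail=11;  out ∅∪∅=∅
  n17('ea'): parent n16 fail=0; on 'a' 0 → fail=11;  out {5}∪∅={5}
  n3('bed'): parent n2 fail=16; on 'd' 16→0 → fail=19;  out {0}∪{7}={0,7}
  n4('beb'): parent n2 fail=16; on 'b' 16→0 → fail=1;  out ∅∪∅=∅
  n10('bac'): parent n9 fail=11; on 'c' 11→0 → fail=0;  out {3}∪∅={3}
  n13('aac'): parent n12 fail=11; on 'c' 11→0 → fail=0;  out ∅∪∅=∅
  n18('bad'): parent n9 fail=11; on 'd' 11→0 → fail=19;  out {6}∪{7}={6,7}
  n5('bebe'): parent n4 fail=1; on 'e' 1 → fail=2;  out ∅∪∅=∅
  n14('aacc'): parent n13 fail=0; on 'c' 0 → fail=0;  out ∅∪∅=∅
  n6('bebed'): parent n5 fail=2; on 'd' 2 → fail=3;  out ∅∪{0,7}={0,7}
  n15('aacca'): parent n14 fail=0; on 'a' 0 → fail=11;  out {4}∪∅={4}
  n7('bebedb'): parent n6 fail=3; on 'b' 3→19→0 → fail=1;  out {1}∪∅={1}

Scan:
pos 0 'b': at 1
pos 1 'b': at 1 (fail-walked)
pos 2 'a': at 9
pos 3 'c': at 10  ** P3@[1:3]
pos 4 'b': at 1 (fail-walked)
pos 5 'b': at 1 (fail-walked)
pos 6 'a': at 9
pos 7 'd': at 18  ** P6@[5:7],P7@[7:7]
pos 8 'c': at 0 (fail-walked)
pos 9 'b': at 1
pos 10 'a': at 9
pos 11 'd': at 18  ** P6@[9:11],P7@[11:11]
pos 12 'b': at 1 (fail-walked)
pos 13 'e': at 2
pos 14 'b': at 4
pos 15 'e': at 5
pos 16 'd': at 6  ** P0@[14:16],P7@[16:16]
pos 17 'b': at 7  ** P1@[12:17]
pos 18 'd': at 8 (fail-walked)  ** P2@[17:18],P7@[18:18]
pos 19 'a': at 11 (fail-walked)
pos 20 'e': at 16 (fail-walked)
pos 21 'a': at 17  ** P5@[20:21]
pos 22 'a': at 12 (fail-walked)
pos 23 'c': at 13
pos 24 'c': at 14
pos 25 'a': at 15  ** P4@[21:25]
pos 26 'b': at 1 (fail-walked)
pos 27 'e': at 2
pos 28 'b': at 4
pos 29 'e': at 5
pos 30 'd': at 6  ** P0@[28:30],P7@[30:30]
pos 31 'b': at 7  ** P1@[26:31]
pos 32 'a': at 9 (fail-walked)
pos 33 'e': at 16 (fail-walked)
pos 34 'c': at 0 (fail-walked)
pos 35 'b': at 1
pos 36 'd': at 8  ** P2@[35:36],P7@[36:36]
pos 37 'd': at 19 (fail-walked)  ** P7@[37:37]
pos 38 'b': at 1 (fail-walked)
pos 39 'a': at 9
pos 40 'b': at 1 (fail-walked)
pos 41 'a': at 9
pos 42 'd': at 18  ** P6@[40:42],P7@[42:42]
pos 43 'e': at 16 (fail-walked)
pos 44 'a': at 17  ** P5@[43:44]
pos 45 'b': at 1 (fail-walked)
pos 46 'b': at 1 (fail-walked)
pos 47 'a': at 9
pos 48 'a': at 12 (fail-walked)
pos 49 'c': at 13
pos 50 'c': at 14
pos 51 'a': at 15  ** P4@[47:51]
pos 52 'd': at 19 (fail-walked)  ** P7@[52:52]
pos 53 'c': at 0 (fail-walked)
pos 54 'a': at 11
pos 55 'b': at 1 (fail-walked)
pos 56 'e': at 2
pos 57 'b': at 4
pos 58 'e': at 5
pos 59 'd': at 6  ** P0@[57:59],P7@[59:59]
pos 60 'b': at 7  ** P1@[55:60]
pos 61 'c': at 0 (fail-walked)
pos 62 'b': at 1
pos 63 'a': at 9
pos 64 'a': at 12 (fail-walked)
pos 65 'c': at 13

Matches: [[3,3],[7,6],[7,7],[11,6],[11,7],[16,0],[16,7],[17,1],[18,2],[18,7],[21,5],[25,4],[30,0],[30,7],[31,1],[36,2],[36,7],[37,7],[42,6],[42,7],[44,5],[51,4],[52,7],[59,0],[59,7],[60,1]]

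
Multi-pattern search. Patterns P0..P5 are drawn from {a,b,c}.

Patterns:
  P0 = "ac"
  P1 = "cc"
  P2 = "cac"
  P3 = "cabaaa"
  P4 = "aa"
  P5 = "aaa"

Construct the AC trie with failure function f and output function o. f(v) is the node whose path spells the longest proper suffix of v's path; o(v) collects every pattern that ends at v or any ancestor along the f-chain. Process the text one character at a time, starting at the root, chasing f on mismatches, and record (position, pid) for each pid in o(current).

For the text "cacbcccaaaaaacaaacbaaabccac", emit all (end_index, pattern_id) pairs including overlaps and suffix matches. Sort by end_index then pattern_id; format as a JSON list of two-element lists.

Construct AC machine:
Trie (insert patterns):
  n0 'ε': a→1 c→3
  n1 'a': a→11 c→2
  n2 'ac': ·  [P0 ends]
  n3 'c': a→5 c→4
  n4 'cc': ·  [P1 ends]
  n5 'ca': b→7 c→6
  n6 'cac': ·  [P2 ends]
  n7 'cab': a→8
  n8 'caba': a→9
  n9 'cabaa': a→10
  n10 'cabaaa': ·  [P3 ends]
  n11 'aa': a→12  [P4 ends]
  n12 'aaa': ·  [P5 ends]

BFS fail/out derivation:
  fail(1) 'a': from fail(0)=0 chase 'a': 0 ⇒ 0;  out=∅∪out(0)=∅
  fail(3) 'c': from fail(0)=0 chase 'c': 0 ⇒ 0;  out=∅∪out(0)=∅
  fail(2) 'ac': from fail(1)=0 chase 'c': 0 ⇒ 3;  out={0}∪out(3)={0}
  fail(4) 'cc': from fail(3)=0 chase 'c': 0 ⇒ 3;  out={1}∪out(3)={1}
  fail(5) 'ca': from fail(3)=0 chase 'a': 0 ⇒ 1;  out=∅∪out(1)=∅
  fail(11) 'aa': from fail(1)=0 chase 'a': 0 ⇒ 1;  out={4}∪out(1)={4}
  fail(6) 'cac': from fail(5)=1 chase 'c': 1 ⇒ 2;  out={2}∪out(2)={0,2}
  fail(7) 'cab': from fail(5)=1 chase 'b': 1→0 ⇒ 0;  out=∅∪out(0)=∅
  fail(12) 'aaa': from fail(11)=1 chase 'a': 1 ⇒ 11;  out={5}∪out(11)={4,5}
  fail(8) 'caba': from fail(7)=0 chase 'a': 0 ⇒ 1;  out=∅∪out(1)=∅
  fail(9) 'cabaa': from fail(8)=1 chase 'a': 1 ⇒ 11;  out=∅∪out(11)={4}
  fail(10) 'cabaaa': from fail(9)=11 chase 'a': 11 ⇒ 12;  out={3}∪out(12)={3,4,5}

Run:
[0] read 'c'  n0⇒n3
[1] read 'a'  n3⇒n5
[2] read 'c'  n5⇒n6  emit P0@[1:2],P2@[0:2]
[3] read 'b'  n6⇒n0 (fail-walked)
[4] read 'c'  n0⇒n3
[5] read 'c'  n3⇒n4  emit P1@[4:5]
[6] read 'c'  n4⇒n4 (fail-walked)  emit P1@[5:6]
[7] read 'a'  n4⇒n5 (fail-walked)
[8] read 'a'  n5⇒n11 (fail-walked)  emit P4@[7:8]
[9] read 'a'  n11⇒n12  emit P4@[8:9],P5@[7:9]
[10] read 'a'  n12⇒n12 (fail-walked)  emit P4@[9:10],P5@[8:10]
[11] read 'a'  n12⇒n12 (fail-walked)  emit P4@[10:11],P5@[9:11]
[12] read 'a'  n12⇒n12 (fail-walked)  emit P4@[11:12],P5@[10:12]
[13] read 'c'  n12⇒n2 (fail-walked)  emit P0@[12:13]
[14] read 'a'  n2⇒n5 (fail-walked)
[15] read 'a'  n5⇒n11 (fail-walked)  emit P4@[14:15]
[16] read 'a'  n11⇒n12  emit P4@[15:16],P5@[14:16]
[17] read 'c'  n12⇒n2 (fail-walked)  emit P0@[16:17]
[18] read 'b'  n2⇒n0 (fail-walked)
[19] read 'a'  n0⇒n1
[20] read 'a'  n1⇒n11  emit P4@[19:20]
[21] read 'a'  n11⇒n12  emit P4@[20:21],P5@[19:21]
[22] read 'b'  n12⇒n0 (fail-walked)
[23] read 'c'  n0⇒n3
[24] read 'c'  n3⇒n4  emit P1@[23:24]
[25] read 'a'  n4⇒n5 (fail-walked)
[26] read 'c'  n5⇒n6  emit P0@[25:26],P2@[24:26]

All matches (sorted): [[2,0],[2,2],[5,1],[6,1],[8,4],[9,4],[9,5],[10,4],[10,5],[11,4],[11,5],[12,4],[12,5],[13,0],[15,4],[16,4],[16,5],[17,0],[20,4],[21,4],[21,5],[24,1],[26,0],[26,2]]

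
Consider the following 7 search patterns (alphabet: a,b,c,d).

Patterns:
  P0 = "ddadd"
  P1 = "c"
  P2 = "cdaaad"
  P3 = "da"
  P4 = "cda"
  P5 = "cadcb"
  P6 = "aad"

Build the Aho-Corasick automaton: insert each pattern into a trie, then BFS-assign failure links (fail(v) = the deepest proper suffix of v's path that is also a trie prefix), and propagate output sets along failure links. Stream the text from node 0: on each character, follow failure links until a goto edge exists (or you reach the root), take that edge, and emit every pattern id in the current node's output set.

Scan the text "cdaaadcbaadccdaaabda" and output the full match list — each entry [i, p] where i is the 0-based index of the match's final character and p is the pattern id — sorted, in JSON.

Build:
Trie nodes:
  n0 'ε': a→17 c→6 d→1
  n1 'd': a→12 d→2
  n2 'dd': a→3
  n3 'dda': d→4
  n4 'ddad': d→5
  n5 'ddadd': ·  [P0 ends]
  n6 'c': a→13 d→7  [P1 ends]
  n7 'cd': a→8
  n8 'cda': a→9  [P4 ends]
  n9 'cdaa': a→10
  n10 'cdaaa': d→11
  n11 'cdaaad': ·  [P2 ends]
  n12 'da': ·  [P3 ends]
  n13 'ca': d→14
  n14 'cad': c→15
  n15 'cadc': b→16
  n16 'cadcb': ·  [P5 ends]
  n17 'a': a→18
  n18 'aa': d→19
  n19 'aad': ·  [P6 ends]

BFS fail/out derivation:
  n1('d'): parent n0 fail=0; on 'd' 0 → fail=0;  out ∅∪∅=∅
  n6('c'): parent n0 fail=0; on 'c' 0 → fail=0;  out {1}∪∅={1}
  n17('a'): parent n0 fail=0; on 'a' 0 → fail=0;  out ∅∪∅=∅
  n2('dd'): parent n1 fail=0; on 'd' 0 → fail=1;  out ∅∪∅=∅
  n7('cd'): parent n6 fail=0; on 'd' 0 → fail=1;  out ∅∪∅=∅
  n12('da'): parent n1 fail=0; on 'a' 0 → fail=17;  out {3}∪∅={3}
  n13('ca'): parent n6 fail=0; on 'a' 0 → fail=17;  out ∅∪∅=∅
  n18('aa'): parent n17 fail=0; on 'a' 0 → fail=17;  out ∅∪∅=∅
  n3('dda'): parent n2 fail=1; on 'a' 1 → fail=12;  out ∅∪{3}={3}
  n8('cda'): parent n7 fail=1; on 'a' 1 → fail=12;  out {4}∪{3}={3,4}
  n14('cad'): parent n13 fail=17; on 'd' 17→0 → fail=1;  out ∅∪∅=∅
  n19('aad'): parent n18 fail=17; on 'd' 17→0 → fail=1;  out {6}∪∅={6}
  n4('ddad'): parent n3 fail=12; on 'd' 12→17→0 → fail=1;  out ∅∪∅=∅
  n9('cdaa'): parent n8 fail=12; on 'a' 12→17 → fail=18;  out ∅∪∅=∅
  n15('cadc'): parent n14 fail=1; on 'c' 1→0 → fail=6;  out ∅∪{1}={1}
  n5('ddadd'): parent n4 fail=1; on 'd' 1 → fail=2;  out {0}∪∅={0}
  n10('cdaaa'): parent n9 fail=18; on 'a' 18→17 → fail=18;  out ∅∪∅=∅
  n16('cadcb'): parent n15 fail=6; on 'b' 6→0 → fail=0;  out {5}∪∅={5}
  n11('cdaaad'): parent n10 fail=18; on 'd' 18 → fail=19;  out {2}∪{6}={2,6}

Scan:
i=0 'c': node 0→6  ** P1@[0:0]
i=1 'd': node 6→7
i=2 'a': node 7→8  ** P3@[1:2],P4@[0:2]
i=3 'a': node 8→9
i=4 'a': node 9→10
i=5 'd': node 10→11  ** P2@[0:5],P6@[3:5]
i=6 'c': node 11→6 (via fail)  ** P1@[6:6]
i=7 'b': node 6→0 (via fail)
i=8 'a': node 0→17
i=9 'a': node 17→18
i=10 'd': node 18→19  ** P6@[8:10]
i=11 'c': node 19→6 (via fail)  ** P1@[11:11]
i=12 'c': node 6→6 (via fail)  ** P1@[12:12]
i=13 'd': node 6→7
i=14 'a': node 7→8  ** P3@[13:14],P4@[12:14]
i=15 'a': node 8→9
i=16 'a': node 9→10
i=17 'b': node 10→0 (via fail)
i=18 'd': node 0→1
i=19 'a': node 1→12  ** P3@[18:19]

All matches (sorted): [[0,1],[2,3],[2,4],[5,2],[5,6],[6,1],[10,6],[11,1],[12,1],[14,3],[14,4],[19,3]]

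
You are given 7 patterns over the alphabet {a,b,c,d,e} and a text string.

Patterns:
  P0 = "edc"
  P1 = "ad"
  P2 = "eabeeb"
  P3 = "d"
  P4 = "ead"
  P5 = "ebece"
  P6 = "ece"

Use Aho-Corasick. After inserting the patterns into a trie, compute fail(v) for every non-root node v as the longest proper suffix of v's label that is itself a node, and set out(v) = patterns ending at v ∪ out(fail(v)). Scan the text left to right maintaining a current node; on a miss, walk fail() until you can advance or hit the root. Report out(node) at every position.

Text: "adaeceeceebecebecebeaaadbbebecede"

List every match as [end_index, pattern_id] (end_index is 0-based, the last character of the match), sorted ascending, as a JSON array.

Construct AC machine:
Trie nodes:
  0='ε' goto a→4 d→11 e→1
  1='e' goto a→6 b→13 c→17 d→2
  2='ed' goto c→3
  3='edc' goto ·  ←P0
  4='a' goto d→5
  5='ad' goto ·  ←P1
  6='ea' goto b→7 d→12
  7='eab' goto e→8
  8='eabe' goto e→9
  9='eabee' goto b→10
  10='eabeeb' goto ·  ←P2
  11='d' goto ·  ←P3
  12='ead' goto ·  ←P4
  13='eb' goto e→14
  14='ebe' goto c→15
  15='ebec' goto e→16
  16='ebece' goto ·  ←P5
  17='ec' goto e→18
  18='ece' goto ·  ←P6

Failure links (BFS by depth):
  fail(1) 'e': from fail(0)=0 chase 'e': 0 ⇒ 0;  out=∅∪out(0)=∅
  fail(4) 'a': from fail(0)=0 chase 'a': 0 ⇒ 0;  out=∅∪out(0)=∅
  fail(11) 'd': from fail(0)=0 chase 'd': 0 ⇒ 0;  out={3}∪out(0)={3}
  fail(2) 'ed': from fail(1)=0 chase 'd': 0 ⇒ 11;  out=∅∪out(11)={3}
  fail(5) 'ad': from fail(4)=0 chase 'd': 0 ⇒ 11;  out={1}∪out(11)={1,3}
  fail(6) 'ea': from fail(1)=0 chase 'a': 0 ⇒ 4;  out=∅∪out(4)=∅
  fail(13) 'eb': from fail(1)=0 chase 'b': 0 ⇒ 0;  out=∅∪out(0)=∅
  fail(17) 'ec': from fail(1)=0 chase 'c': 0 ⇒ 0;  out=∅∪out(0)=∅
  fail(3) 'edc': from fail(2)=11 chase 'c': 11→0 ⇒ 0;  out={0}∪out(0)={0}
  fail(7) 'eab': from fail(6)=4 chase 'b': 4→0 ⇒ 0;  out=∅∪out(0)=∅
  fail(12) 'ead': from fail(6)=4 chase 'd': 4 ⇒ 5;  out={4}∪out(5)={1,3,4}
  fail(14) 'ebe': from fail(13)=0 chase 'e': 0 ⇒ 1;  out=∅∪out(1)=∅
  fail(18) 'ece': from fail(17)=0 chase 'e': 0 ⇒ 1;  out={6}∪out(1)={6}
  fail(8) 'eabe': from fail(7)=0 chase 'e': 0 ⇒ 1;  out=∅∪out(1)=∅
  fail(15) 'ebec': from fail(14)=1 chase 'c': 1 ⇒ 17;  out=∅∪out(17)=∅
  fail(9) 'eabee': from fail(8)=1 chase 'e': 1→0 ⇒ 1;  out=∅∪out(1)=∅
  fail(16) 'ebece': from fail(15)=17 chase 'e': 17 ⇒ 18;  out={5}∪out(18)={5,6}
  fail(10) 'eabeeb': from fail(9)=1 chase 'b': 1 ⇒ 13;  out={2}∪out(13)={2}

Scan:
i=0 'a': node 0→4
i=1 'd': node 4→5  emit P1@[0:1],P3@[1:1]
i=2 'a': node 5→4 (via fail)
i=3 'e': node 4→1 (via fail)
i=4 'c': node 1→17
i=5 'e': node 17→18  emit P6@[3:5]
i=6 'e': node 18→1 (via fail)
i=7 'c': node 1→17
i=8 'e': node 17→18  emit P6@[6:8]
i=9 'e': node 18→1 (via fail)
i=10 'b': node 1→13
i=11 'e': node 13→14
i=12 'c': node 14→15
i=13 'e': node 15→16  emit P5@[9:13],P6@[11:13]
i=14 'b': node 16→13 (via fail)
i=15 'e': node 13→14
i=16 'c': node 14→15
i=17 'e': node 15→16  emit P5@[13:17],P6@[15:17]
i=18 'b': node 16→13 (via fail)
i=19 'e': node 13→14
i=20 'a': node 14→6 (via fail)
i=21 'a': node 6→4 (via fail)
i=22 'a': node 4→4 (via fail)
i=23 'd': node 4→5  emit P1@[22:23],P3@[23:23]
i=24 'b': node 5→0 (via fail)
i=25 'b': node 0→0
i=26 'e': node 0→1
i=27 'b': node 1→13
i=28 'e': node 13→14
i=29 'c': node 14→15
i=30 'e': node 15→16  emit P5@[26:30],P6@[28:30]
i=31 'd': node 16→2 (via fail)  emit P3@[31:31]
i=32 'e': node 2→1 (via fail)

All matches (sorted): [[1,1],[1,3],[5,6],[8,6],[13,5],[13,6],[17,5],[17,6],[23,1],[23,3],[30,5],[30,6],[31,3]]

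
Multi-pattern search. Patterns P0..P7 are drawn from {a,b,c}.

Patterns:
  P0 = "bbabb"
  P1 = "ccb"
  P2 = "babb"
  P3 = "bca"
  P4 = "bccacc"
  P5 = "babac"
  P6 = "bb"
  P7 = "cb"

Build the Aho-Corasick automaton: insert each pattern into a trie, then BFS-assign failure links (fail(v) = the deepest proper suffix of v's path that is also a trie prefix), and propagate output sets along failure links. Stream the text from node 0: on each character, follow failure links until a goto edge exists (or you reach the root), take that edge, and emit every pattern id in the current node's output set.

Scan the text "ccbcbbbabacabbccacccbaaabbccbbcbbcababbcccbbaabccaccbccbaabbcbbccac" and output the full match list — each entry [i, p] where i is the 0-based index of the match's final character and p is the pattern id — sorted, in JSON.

Build:
Trie nodes:
  n0 'ε': b→1 c→6
  n1 'b': a→9 b→2 c→12
  n2 'bb': a→3  [P6 ends]
  n3 'bba': b→4
  n4 'bbab': b→5
  n5 'bbabb': ·  [P0 ends]
  n6 'c': b→20 c→7
  n7 'cc': b→8
  n8 'ccb': ·  [P1 ends]
  n9 'ba': b→10
  n10 'bab': a→18 b→11
  n11 'babb': ·  [P2 ends]
  n12 'bc': a→13 c→14
  n13 'bca': ·  [P3 ends]
  n14 'bcc': a→15
  n15 'bcca': c→16
  n16 'bccac': c→17
  n17 'bccacc': ·  [P4 ends]
  n18 'baba': c→19
  n19 'babac': ·  [P5 ends]
  n20 'cb': ·  [P7 ends]

BFS fail/out derivation:
  n1('b'): parent n0 fail=0; on 'b' 0 → fail=0;  out ∅∪∅=∅
  n6('c'): parent n0 fail=0; on 'c' 0 → fail=0;  out ∅∪∅=∅
  n2('bb'): parent n1 fail=0; on 'b' 0 → fail=1;  out {6}∪∅={6}
  n7('cc'): parent n6 fail=0; on 'c' 0 → fail=6;  out ∅∪∅=∅
  n9('ba'): parent n1 fail=0; on 'a' 0 → fail=0;  out ∅∪∅=∅
  n12('bc'): parent n1 fail=0; on 'c' 0 → fail=6;  out ∅∪∅=∅
  n20('cb'): parent n6 fail=0; on 'b' 0 → fail=1;  out {7}∪∅={7}
  n3('bba'): parent n2 fail=1; on 'a' 1 → fail=9;  out ∅∪∅=∅
  n8('ccb'): parent n7 fail=6; on 'b' 6 → fail=20;  out {1}∪{7}={1,7}
  n10('bab'): parent n9 fail=0; on 'b' 0 → fail=1;  out ∅∪∅=∅
  n13('bca'): parent n12 fail=6; on 'a' 6→0 → fail=0;  out {3}∪∅={3}
  n14('bcc'): parent n12 fail=6; on 'c' 6 → fail=7;  out ∅∪∅=∅
  n4('bbab'): parent n3 fail=9; on 'b' 9 → fail=10;  out ∅∪∅=∅
  n11('babb'): parent n10 fail=1; on 'b' 1 → fail=2;  out {2}∪{6}={2,6}
  n15('bcca'): parent n14 fail=7; on 'a' 7→6→0 → fail=0;  out ∅∪∅=∅
  n18('baba'): parent n10 fail=1; on 'a' 1 → fail=9;  out ∅∪∅=∅
  n5('bbabb'): parent n4 fail=10; on 'b' 10 → fail=11;  out {0}∪{2,6}={0,2,6}
  n16('bccac'): parent n15 fail=0; on 'c' 0 → fail=6;  out ∅∪∅=∅
  n19('babac'): parent n18 fail=9; on 'c' 9→0 → fail=6;  out {5}∪∅={5}
  n17('bccacc'): parent n16 fail=6; on 'c' 6 → fail=7;  out {4}∪∅={4}

Run:
i=0 'c': node 0→6
i=1 'c': node 6→7
i=2 'b': node 7→8  ** P1@[0:2],P7@[1:2]
i=3 'c': node 8→12 (fail-walked)
i=4 'b': node 12→20 (fail-walked)  ** P7@[3:4]
i=5 'b': node 20→2 (fail-walked)  ** P6@[4:5]
i=6 'b': node 2→2 (fail-walked)  ** P6@[5:6]
i=7 'a': node 2→3
i=8 'b': node 3→4
i=9 'a': node 4→18 (fail-walked)
i=10 'c': node 18→19  ** P5@[6:10]
i=11 'a': node 19→0 (fail-walked)
i=12 'b': node 0→1
i=13 'b': node 1→2  ** P6@[12:13]
i=14 'c': node 2→12 (fail-walked)
i=15 'c': node 12→14
i=16 'a': node 14→15
i=17 'c': node 15→16
i=18 'c': node 16→17  ** P4@[13:18]
i=19 'c': node 17→7 (fail-walked)
i=20 'b': node 7→8  ** P1@[18:20],P7@[19:20]
i=21 'a': node 8→9 (fail-walked)
i=22 'a': node 9→0 (fail-walked)
i=23 'a': node 0→0
i=24 'b': node 0→1
i=25 'b': node 1→2  ** P6@[24:25]
i=26 'c': node 2→12 (fail-walked)
i=27 'c': node 12→14
i=28 'b': node 14→8 (fail-walked)  ** P1@[26:28],P7@[27:28]
i=29 'b': node 8→2 (fail-walked)  ** P6@[28:29]
i=30 'c': node 2→12 (fail-walked)
i=31 'b': node 12→20 (fail-walked)  ** P7@[30:31]
i=32 'b': node 20→2 (fail-walked)  ** P6@[31:32]
i=33 'c': node 2→12 (fail-walked)
i=34 'a': node 12→13  ** P3@[32:34]
i=35 'b': node 13→1 (fail-walked)
i=36 'a': node 1→9
i=37 'b': node 9→10
i=38 'b': node 10→11  ** P2@[35:38],P6@[37:38]
i=39 'c': node 11→12 (fail-walked)
i=40 'c': node 12→14
i=41 'c': node 14→7 (fail-walked)
i=42 'b': node 7→8  ** P1@[40:42],P7@[41:42]
i=43 'b': node 8→2 (fail-walked)  ** P6@[42:43]
i=44 'a': node 2→3
i=45 'a': node 3→0 (fail-walked)
i=46 'b': node 0→1
i=47 'c': node 1→12
i=48 'c': node 12→14
i=49 'a': node 14→15
i=50 'c': node 15→16
i=51 'c': node 16→17  ** P4@[46:51]
i=52 'b': node 17→8 (fail-walked)  ** P1@[50:52],P7@[51:52]
i=53 'c': node 8→12 (fail-walked)
i=54 'c': node 12→14
i=55 'b': node 14→8 (fail-walked)  ** P1@[53:55],P7@[54:55]
i=56 'a': node 8→9 (fail-walked)
i=57 'a': node 9→0 (fail-walked)
i=58 'b': node 0→1
i=59 'b': node 1→2  ** P6@[58:59]
i=60 'c': node 2→12 (fail-walked)
i=61 'b': node 12→20 (fail-walked)  ** P7@[60:61]
i=62 'b': node 20→2 (fail-walked)  ** P6@[61:62]
i=63 'c': node 2→12 (fail-walked)
i=64 'c': node 12→14
i=65 'a': node 14→15
i=66 'c': node 15→16

Matches: [[2,1],[2,7],[4,7],[5,6],[6,6],[10,5],[13,6],[18,4],[20,1],[20,7],[25,6],[28,1],[28,7],[29,6],[31,7],[32,6],[34,3],[38,2],[38,6],[42,1],[42,7],[43,6],[51,4],[52,1],[52,7],[55,1],[55,7],[59,6],[61,7],[62,6]]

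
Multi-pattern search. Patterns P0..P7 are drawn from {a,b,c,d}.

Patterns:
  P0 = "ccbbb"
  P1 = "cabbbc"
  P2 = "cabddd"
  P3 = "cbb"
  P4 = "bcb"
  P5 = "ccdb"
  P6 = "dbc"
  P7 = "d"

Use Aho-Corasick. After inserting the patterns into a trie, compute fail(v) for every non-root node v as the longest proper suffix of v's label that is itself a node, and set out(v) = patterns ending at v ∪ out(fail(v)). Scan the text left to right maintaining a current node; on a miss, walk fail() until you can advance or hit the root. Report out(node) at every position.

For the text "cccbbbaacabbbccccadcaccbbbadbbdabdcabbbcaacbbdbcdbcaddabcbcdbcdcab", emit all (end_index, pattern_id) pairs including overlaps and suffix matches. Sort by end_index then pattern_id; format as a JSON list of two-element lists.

Construct AC machine:
Trie (insert patterns):
  0='ε' goto b→16 c→1 d→21
  1='c' goto a→6 b→14 c→2
  2='cc' goto b→3 d→19
  3='ccb' goto b→4
  4='ccbb' goto b→5
  5='ccbbb' goto ·  [P0 ends]
  6='ca' goto b→7
  7='cab' goto b→8 d→11
  8='cabb' goto b→9
  9='cabbb' goto c→10
  10='cabbbc' goto ·  [P1 ends]
  11='cabd' goto d→12
  12='cabdd' goto d→13
  13='cabddd' goto ·  [P2 ends]
  14='cb' goto b→15
  15='cbb' goto ·  [P3 ends]
  16='b' goto c→17
  17='bc' goto b→18
  18='bcb' goto ·  [P4 ends]
  19='ccd' goto b→20
  20='ccdb' goto ·  [P5 ends]
  21='d' goto b→22  [P7 ends]
  22='db' goto c→23
  23='dbc' goto ·  [P6 ends]

BFS fail/out derivation:
  fail(1) 'c': from fail(0)=0 chase 'c': 0 ⇒ 0;  out=∅∪out(0)=∅
  fail(16) 'b': from fail(0)=0 chase 'b': 0 ⇒ 0;  out=∅∪out(0)=∅
  fail(21) 'd': from fail(0)=0 chase 'd': 0 ⇒ 0;  out={7}∪out(0)={7}
  fail(2) 'cc': from fail(1)=0 chase 'c': 0 ⇒ 1;  out=∅∪out(1)=∅
  fail(6) 'ca': from fail(1)=0 chase 'a': 0 ⇒ 0;  out=∅∪out(0)=∅
  fail(14) 'cb': from fail(1)=0 chase 'b': 0 ⇒ 16;  out=∅∪out(16)=∅
  fail(17) 'bc': from fail(16)=0 chase 'c': 0 ⇒ 1;  out=∅∪out(1)=∅
  fail(22) 'db': from fail(21)=0 chase 'b': 0 ⇒ 16;  out=∅∪out(16)=∅
  fail(3) 'ccb': from fail(2)=1 chase 'b': 1 ⇒ 14;  out=∅∪out(14)=∅
  fail(7) 'cab': from fail(6)=0 chase 'b': 0 ⇒ 16;  out=∅∪out(16)=∅
  fail(15) 'cbb': from fail(14)=16 chase 'b': 16→0 ⇒ 16;  out={3}∪out(16)={3}
  fail(18) 'bcb': from fail(17)=1 chase 'b': 1 ⇒ 14;  out={4}∪out(14)={4}
  fail(19) 'ccd': from fail(2)=1 chase 'd': 1→0 ⇒ 21;  out=∅∪out(21)={7}
  fail(23) 'dbc': from fail(22)=16 chase 'c': 16 ⇒ 17;  out={6}∪out(17)={6}
  fail(4) 'ccbb': from fail(3)=14 chase 'b': 14 ⇒ 15;  out=∅∪out(15)={3}
  fail(8) 'cabb': from fail(7)=16 chase 'b': 16→0 ⇒ 16;  out=∅∪out(16)=∅
  fail(11) 'cabd': from fail(7)=16 chase 'd': 16→0 ⇒ 21;  out=∅∪out(21)={7}
  fail(20) 'ccdb': from fail(19)=21 chase 'b': 21 ⇒ 22;  out={5}∪out(22)={5}
  fail(5) 'ccbbb': from fail(4)=15 chase 'b': 15→16→0 ⇒ 16;  out={0}∪out(16)={0}
  fail(9) 'cabbb': from fail(8)=16 chase 'b': 16→0 ⇒ 16;  out=∅∪out(16)=∅
  fail(12) 'cabdd': from fail(11)=21 chase 'd': 21→0 ⇒ 21;  out=∅∪out(21)={7}
  fail(10) 'cabbbc': from fail(9)=16 chase 'c': 16 ⇒ 17;  out={1}∪out(17)={1}
  fail(13) 'cabddd': from fail(12)=21 chase 'd': 21→0 ⇒ 21;  out={2}∪out(21)={2,7}

Text stream:
[0] read 'c'  n0⇒n1
[1] read 'c'  n1⇒n2
[2] read 'c'  n2⇒n2 ·f
[3] read 'b'  n2⇒n3
[4] read 'b'  n3⇒n4  emit P3@[2:4]
[5] read 'b'  n4⇒n5  emit P0@[1:5]
[6] read 'a'  n5⇒n0 ·f
[7] read 'a'  n0⇒n0
[8] read 'c'  n0⇒n1
[9] read 'a'  n1⇒n6
[10] read 'b'  n6⇒n7
[11] read 'b'  n7⇒n8
[12] read 'b'  n8⇒n9
[13] read 'c'  n9⇒n10  emit P1@[8:13]
[14] read 'c'  n10⇒n2 ·f
[15] read 'c'  n2⇒n2 ·f
[16] read 'c'  n2⇒n2 ·f
[17] read 'a'  n2⇒n6 ·f
[18] read 'd'  n6⇒n21 ·f  emit P7@[18:18]
[19] read 'c'  n21⇒n1 ·f
[20] read 'a'  n1⇒n6
[21] read 'c'  n6⇒n1 ·f
[22] read 'c'  n1⇒n2
[23] read 'b'  n2⇒n3
[24] read 'b'  n3⇒n4  emit P3@[22:24]
[25] read 'b'  n4⇒n5  emit P0@[21:25]
[26] read 'a'  n5⇒n0 ·f
[27] read 'd'  n0⇒n21  emit P7@[27:27]
[28] read 'b'  n21⇒n22
[29] read 'b'  n22⇒n16 ·f
[30] read 'd'  n16⇒n21 ·f  emit P7@[30:30]
[31] read 'a'  n21⇒n0 ·f
[32] read 'b'  n0⇒n16
[33] read 'd'  n16⇒n21 ·f  emit P7@[33:33]
[34] read 'c'  n21⇒n1 ·f
[35] read 'a'  n1⇒n6
[36] read 'b'  n6⇒n7
[37] read 'b'  n7⇒n8
[38] read 'b'  n8⇒n9
[39] read 'c'  n9⇒n10  emit P1@[34:39]
[40] read 'a'  n10⇒n6 ·f
[41] read 'a'  n6⇒n0 ·f
[42] read 'c'  n0⇒n1
[43] read 'b'  n1⇒n14
[44] read 'b'  n14⇒n15  emit P3@[42:44]
[45] read 'd'  n15⇒n21 ·f  emit P7@[45:45]
[46] read 'b'  n21⇒n22
[47] read 'c'  n22⇒n23  emit P6@[45:47]
[48] read 'd'  n23⇒n21 ·f  emit P7@[48:48]
[49] read 'b'  n21⇒n22
[50] read 'c'  n22⇒n23  emit P6@[48:50]
[51] read 'a'  n23⇒n6 ·f
[52] read 'd'  n6⇒n21 ·f  emit P7@[52:52]
[53] read 'd'  n21⇒n21 ·f  emit P7@[53:53]
[54] read 'a'  n21⇒n0 ·f
[55] read 'b'  n0⇒n16
[56] read 'c'  n16⇒n17
[57] read 'b'  n17⇒n18  emit P4@[55:57]
[58] read 'c'  n18⇒n17 ·f
[59] read 'd'  n17⇒n21 ·f  emit P7@[59:59]
[60] read 'b'  n21⇒n22
[61] read 'c'  n22⇒n23  emit P6@[59:61]
[62] read 'd'  n23⇒n21 ·f  emit P7@[62:62]
[63] read 'c'  n21⇒n1 ·f
[64] read 'a'  n1⇒n6
[65] read 'b'  n6⇒n7

All matches (sorted): [[4,3],[5,0],[13,1],[18,7],[24,3],[25,0],[27,7],[30,7],[33,7],[39,1],[44,3],[45,7],[47,6],[48,7],[50,6],[52,7],[53,7],[57,4],[59,7],[61,6],[62,7]]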